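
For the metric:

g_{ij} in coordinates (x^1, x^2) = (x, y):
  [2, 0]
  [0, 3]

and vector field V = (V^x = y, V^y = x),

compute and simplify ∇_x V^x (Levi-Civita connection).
All Christoffel symbols are zero.
∇_x V^x = ∂_x V^x + Γ^x_{x j} V^j
  = (0) + (0)(y) + (0)(x)
  = 0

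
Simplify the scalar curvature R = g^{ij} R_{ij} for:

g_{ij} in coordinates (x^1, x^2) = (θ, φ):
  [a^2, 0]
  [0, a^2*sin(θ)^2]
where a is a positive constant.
Non-zero Christoffel symbols (Γ^k_{ij} = Γ^k_{ji}):
Γ^θ_{φ φ} = -sin(2*θ)/2
Γ^φ_{θ φ} = 1/tan(θ)
Ricci tensor (R_{ij} = R^k_{ikj}): R_{θθ} = 1, R_{θφ} = 0, R_{φφ} = sin(θ)^2
Inverse metric: g^{θθ} = 1/a^2, g^{φφ} = 1/(a^2*sin(θ)^2)
R = g^{ij} R_{ij} = (1/a^2)(1) + (1/(a^2*sin(θ)^2))(sin(θ)^2) = 2/a^2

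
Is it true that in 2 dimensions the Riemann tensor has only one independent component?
The number of independent components is n^2(n^2-1)/12 = 4·3/12 = 1 for n = 2 (e.g. R_{1212}).
Yes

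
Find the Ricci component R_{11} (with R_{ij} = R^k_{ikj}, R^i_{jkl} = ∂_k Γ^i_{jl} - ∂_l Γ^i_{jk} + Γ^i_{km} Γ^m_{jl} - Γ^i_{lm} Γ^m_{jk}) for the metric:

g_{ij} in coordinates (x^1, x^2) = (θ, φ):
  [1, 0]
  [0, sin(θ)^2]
Non-zero Christoffel symbols (Γ^k_{ij} = Γ^k_{ji}):
Γ^θ_{φ φ} = -sin(2*θ)/2
Γ^φ_{θ φ} = 1/tan(θ)
R^θ_{θ θ θ} = 0 (a repeated index in an antisymmetric pair)
R^φ_{θ φ θ} = ∂_φ Γ^φ_{θ θ} - ∂_θ Γ^φ_{θ φ} + Γ^φ_{φ m} Γ^m_{θ θ} - Γ^φ_{θ m} Γ^m_{θ φ}
  = (0) - (-1/sin(θ)^2) + (0) - (1/tan(θ)^2) = 1
R_{θθ} = R^θ_{θ θ θ} + R^φ_{θ φ θ} = (0) + (1) = 1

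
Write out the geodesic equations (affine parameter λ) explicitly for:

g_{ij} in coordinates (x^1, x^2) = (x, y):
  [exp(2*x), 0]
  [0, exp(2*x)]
Geodesic equation: d^2x^k/dλ^2 + Γ^k_{ij} (dx^i/dλ)(dx^j/dλ) = 0.
Non-zero Christoffel symbols:
Γ^x_{x x} = 1
Γ^x_{y y} = -1
Γ^y_{x y} = 1
Substituting (the symmetric pair Γ^k_{ij}, Γ^k_{ji} combines into a factor 2):
d^2x/dλ^2 + (dx/dλ)^2 - (dy/dλ)^2 = 0
d^2y/dλ^2 + 2 (dx/dλ)(dy/dλ) = 0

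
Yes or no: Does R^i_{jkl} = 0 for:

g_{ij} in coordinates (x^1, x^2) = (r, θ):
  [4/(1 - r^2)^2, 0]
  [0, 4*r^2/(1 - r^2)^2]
Non-zero Christoffel symbols:
Γ^r_{r r} = 2*r/(1 - r^2)
Γ^r_{θ θ} = (r^3 + r)/(r^2 - 1)
Γ^θ_{r θ} = (-r^2 - 1)/(r^3 - r)
Ricci tensor: R_{rr} = -4/(r^2 - 1)^2, R_{rθ} = 0, R_{θθ} = -4*r^2/(r^2 - 1)^2
The Ricci tensor is non-zero, so the Riemann tensor is non-zero: not flat.
No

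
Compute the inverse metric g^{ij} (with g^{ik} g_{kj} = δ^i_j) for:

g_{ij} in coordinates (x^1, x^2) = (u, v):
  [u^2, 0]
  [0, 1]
The metric is diagonal, so g^{ij} is diagonal with entries 1/g_{ii}: diag(1/(u^2), 1).
g^{ij}:
  [1/u^2, 0]
  [0, 1]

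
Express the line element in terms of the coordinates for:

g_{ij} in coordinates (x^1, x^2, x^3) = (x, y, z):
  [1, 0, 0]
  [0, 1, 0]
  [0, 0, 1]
ds^2 = g_{ij} dx^i dx^j; only the non-zero components contribute.
ds^2 = dx^2 + dy^2 + dz^2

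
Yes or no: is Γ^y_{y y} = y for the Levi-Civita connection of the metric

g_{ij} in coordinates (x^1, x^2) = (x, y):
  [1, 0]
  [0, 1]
Γ^y_{y y} = (1/2) g^{yy} (∂_y g_{yy} + ∂_y g_{yy} - ∂_y g_{yy}) = (1/2)(1)((0) + (0) - (0)) = 0
This differs from the proposed value y.
No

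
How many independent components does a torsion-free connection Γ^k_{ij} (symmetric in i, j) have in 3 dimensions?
Γ^k_{ij} has n choices for the upper index and n(n+1)/2 independent symmetric lower index pairs.
Total = 3 × 3×4/2 = 3 × 6 = 18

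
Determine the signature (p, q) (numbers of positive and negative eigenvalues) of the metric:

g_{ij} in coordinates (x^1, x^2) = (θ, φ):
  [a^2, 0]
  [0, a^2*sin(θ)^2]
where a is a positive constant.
The metric is diagonal, so its eigenvalues are the diagonal entries: a^2, a^2*sin(θ)^2 (at a generic point, where coordinate-dependent entries are positive).
2 positive, 0 negative.
(2, 0) - Riemannian (positive definite)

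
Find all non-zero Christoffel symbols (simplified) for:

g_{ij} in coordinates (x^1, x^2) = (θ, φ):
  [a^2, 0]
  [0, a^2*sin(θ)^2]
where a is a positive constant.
Using Γ^k_{ij} = (1/2) g^{km} (∂_i g_{mj} + ∂_j g_{mi} - ∂_m g_{ij}); the metric is diagonal, so only the m = k term contributes.
Non-zero symbols (using the symmetry Γ^k_{ij} = Γ^k_{ji}):
Γ^θ_{φ φ} = (1/2) g^{θθ} (∂_φ g_{θφ} + ∂_φ g_{θφ} - ∂_θ g_{φφ}) = (1/2)(1/a^2)((0) + (0) - (a^2*sin(2*θ))) = -sin(2*θ)/2
Γ^φ_{θ φ} = (1/2) g^{φφ} (∂_θ g_{φφ} + ∂_φ g_{φθ} - ∂_φ g_{θφ}) = (1/2)(1/(a^2*sin(θ)^2))((a^2*sin(2*θ)) + (0) - (0)) = 1/tan(θ)
All other Christoffel symbols are zero.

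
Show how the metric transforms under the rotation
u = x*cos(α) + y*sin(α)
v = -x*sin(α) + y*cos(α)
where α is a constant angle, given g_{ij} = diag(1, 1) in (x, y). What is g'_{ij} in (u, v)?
Invert the transformation: x = u*cos(α) - v*sin(α), y = u*sin(α) + v*cos(α)
g'_{ij} = (∂x^k/∂x'^i)(∂x^l/∂x'^j) g_{kl}; with g_{kl} = δ_{kl} this is Σ_k (∂x^k/∂x'^i)(∂x^k/∂x'^j).
Jacobian: ∂x/∂u = cos(α), ∂x/∂v = -sin(α), ∂y/∂u = sin(α), ∂y/∂v = cos(α)
g'_{uu} = (cos(α))(cos(α)) + (sin(α))(sin(α)) = 1
g'_{uv} = (cos(α))(-sin(α)) + (sin(α))(cos(α)) = 0
g'_{vv} = (-sin(α))(-sin(α)) + (cos(α))(cos(α)) = 1
g'_{ij} = diag(1, 1)
The Euclidean metric is invariant under rotations.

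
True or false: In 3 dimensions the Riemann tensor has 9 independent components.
n^2(n^2-1)/12 = 9·8/12 = 6 independent components for n = 3.
False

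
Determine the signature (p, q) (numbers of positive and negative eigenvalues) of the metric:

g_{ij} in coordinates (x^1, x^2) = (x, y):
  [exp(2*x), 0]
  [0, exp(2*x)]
The metric is diagonal, so its eigenvalues are the diagonal entries: exp(2*x), exp(2*x) (at a generic point, where coordinate-dependent entries are positive).
2 positive, 0 negative.
(2, 0) - Riemannian (positive definite)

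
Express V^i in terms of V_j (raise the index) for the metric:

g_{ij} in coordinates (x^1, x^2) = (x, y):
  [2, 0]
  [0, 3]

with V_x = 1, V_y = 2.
Inverse metric (diagonal): g^{xx} = 1/2, g^{yy} = 1/3
V^i = g^{ij} V_j:
V^x = (1/2)(1) + (0)(2) = 1/2
V^y = (0)(1) + (1/3)(2) = 2/3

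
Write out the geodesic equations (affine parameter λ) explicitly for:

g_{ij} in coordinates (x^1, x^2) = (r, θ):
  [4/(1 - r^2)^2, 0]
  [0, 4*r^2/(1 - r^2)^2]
Geodesic equation: d^2x^k/dλ^2 + Γ^k_{ij} (dx^i/dλ)(dx^j/dλ) = 0.
Non-zero Christoffel symbols:
Γ^r_{r r} = 2*r/(1 - r^2)
Γ^r_{θ θ} = (r^3 + r)/(r^2 - 1)
Γ^θ_{r θ} = (-r^2 - 1)/(r^3 - r)
Substituting (the symmetric pair Γ^k_{ij}, Γ^k_{ji} combines into a factor 2):
d^2r/dλ^2 + (2*r/(1 - r^2)) (dr/dλ)^2 + ((r^3 + r)/(r^2 - 1)) (dθ/dλ)^2 = 0
d^2θ/dλ^2 + ((-2*r^2 - 2)/(r^3 - r)) (dr/dλ)(dθ/dλ) = 0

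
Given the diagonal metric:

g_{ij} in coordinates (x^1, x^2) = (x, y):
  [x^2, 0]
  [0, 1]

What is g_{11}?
With x^1 = x, x^2 = y, g_{11} = g_{xx} is the row-1, column-1 entry of the matrix.
g_{11} = x^2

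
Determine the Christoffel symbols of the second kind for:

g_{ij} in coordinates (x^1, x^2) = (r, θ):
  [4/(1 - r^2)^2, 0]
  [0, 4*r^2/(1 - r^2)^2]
Using Γ^k_{ij} = (1/2) g^{km} (∂_i g_{mj} + ∂_j g_{mi} - ∂_m g_{ij}); the metric is diagonal, so only the m = k term contributes.
Non-zero symbols (using the symmetry Γ^k_{ij} = Γ^k_{ji}):
Γ^r_{r r} = (1/2) g^{rr} (∂_r g_{rr} + ∂_r g_{rr} - ∂_r g_{rr}) = (1/2)((1 - r^2)^2/4)((16*r/(1 - r^2)^3) + (16*r/(1 - r^2)^3) - (16*r/(1 - r^2)^3)) = 2*r/(1 - r^2)
Γ^r_{θ θ} = (1/2) g^{rr} (∂_θ g_{rθ} + ∂_θ g_{rθ} - ∂_r g_{θθ}) = (1/2)((1 - r^2)^2/4)((0) + (0) - (-8*(r^3 + r)/(r^2 - 1)^3)) = (r^3 + r)/(r^2 - 1)
Γ^θ_{r θ} = (1/2) g^{θθ} (∂_r g_{θθ} + ∂_θ g_{θr} - ∂_θ g_{rθ}) = (1/2)((1 - r^2)^2/(4*r^2))((-8*(r^3 + r)/(r^2 - 1)^3) + (0) - (0)) = (-r^2 - 1)/(r^3 - r)
All other Christoffel symbols are zero.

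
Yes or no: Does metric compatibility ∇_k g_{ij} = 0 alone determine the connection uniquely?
One also needs vanishing torsion; metric compatibility plus torsion-freeness singles out the Levi-Civita connection.
No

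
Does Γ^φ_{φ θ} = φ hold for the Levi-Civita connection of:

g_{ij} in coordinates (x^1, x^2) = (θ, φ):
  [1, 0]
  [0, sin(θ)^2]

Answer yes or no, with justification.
Γ^φ_{φ θ} = (1/2) g^{φφ} (∂_φ g_{φθ} + ∂_θ g_{φφ} - ∂_φ g_{φθ}) = (1/2)(1/sin(θ)^2)((0) + (sin(2*θ)) - (0)) = 1/tan(θ)
This differs from the proposed value φ.
No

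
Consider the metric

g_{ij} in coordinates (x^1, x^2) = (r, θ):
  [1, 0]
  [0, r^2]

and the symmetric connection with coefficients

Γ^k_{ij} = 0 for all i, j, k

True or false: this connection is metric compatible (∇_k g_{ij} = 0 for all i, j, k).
Using ∇_k g_{ij} = ∂_k g_{ij} - Γ^m_{ki} g_{mj} - Γ^m_{kj} g_{im}:
∇_r g_{θθ} = (2*r) - (0) - (0) = 2*r ≠ 0
So the connection is not metric compatible (it is not the Levi-Civita connection).
False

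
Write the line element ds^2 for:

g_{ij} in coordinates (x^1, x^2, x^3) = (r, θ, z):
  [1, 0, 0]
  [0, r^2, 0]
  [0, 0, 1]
ds^2 = g_{ij} dx^i dx^j; only the non-zero components contribute.
ds^2 = dr^2 + r^2 dθ^2 + dz^2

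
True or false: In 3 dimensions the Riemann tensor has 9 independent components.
n^2(n^2-1)/12 = 9·8/12 = 6 independent components for n = 3.
False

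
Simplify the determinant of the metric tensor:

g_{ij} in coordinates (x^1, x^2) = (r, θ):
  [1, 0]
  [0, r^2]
For a 2×2 metric: det(g) = g_{11}·g_{22} - g_{12}·g_{21}
= (1)·(r^2) - (0)·(0)
= r^2 - 0
det(g) = r^2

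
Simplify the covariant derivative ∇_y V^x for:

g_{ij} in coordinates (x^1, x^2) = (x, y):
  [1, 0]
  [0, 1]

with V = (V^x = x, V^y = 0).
All Christoffel symbols are zero.
∇_y V^x = ∂_y V^x + Γ^x_{y j} V^j
  = (0) + (0)(x) + (0)(0)
  = 0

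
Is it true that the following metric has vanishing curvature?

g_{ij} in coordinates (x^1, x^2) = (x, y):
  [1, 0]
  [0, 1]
All metric components are constant, so every Christoffel symbol vanishes and R^i_{jkl} = 0.
Yes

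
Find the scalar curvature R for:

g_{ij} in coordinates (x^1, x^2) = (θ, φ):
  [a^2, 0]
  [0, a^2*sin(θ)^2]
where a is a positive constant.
Non-zero Christoffel symbols (Γ^k_{ij} = Γ^k_{ji}):
Γ^θ_{φ φ} = -sin(2*θ)/2
Γ^φ_{θ φ} = 1/tan(θ)
Ricci tensor (R_{ij} = R^k_{ikj}): R_{θθ} = 1, R_{θφ} = 0, R_{φφ} = sin(θ)^2
Inverse metric: g^{θθ} = 1/a^2, g^{φφ} = 1/(a^2*sin(θ)^2)
R = g^{ij} R_{ij} = (1/a^2)(1) + (1/(a^2*sin(θ)^2))(sin(θ)^2) = 2/a^2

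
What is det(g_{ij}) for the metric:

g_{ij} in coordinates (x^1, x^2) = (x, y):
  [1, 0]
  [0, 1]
For a 2×2 metric: det(g) = g_{11}·g_{22} - g_{12}·g_{21}
= (1)·(1) - (0)·(0)
= 1 - 0
det(g) = 1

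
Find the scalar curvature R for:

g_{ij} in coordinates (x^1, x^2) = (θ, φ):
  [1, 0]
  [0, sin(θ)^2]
Non-zero Christoffel symbols (Γ^k_{ij} = Γ^k_{ji}):
Γ^θ_{φ φ} = -sin(2*θ)/2
Γ^φ_{θ φ} = 1/tan(θ)
Ricci tensor (R_{ij} = R^k_{ikj}): R_{θθ} = 1, R_{θφ} = 0, R_{φφ} = sin(θ)^2
Inverse metric: g^{θθ} = 1, g^{φφ} = 1/sin(θ)^2
R = g^{ij} R_{ij} = (1)(1) + (1/sin(θ)^2)(sin(θ)^2) = 2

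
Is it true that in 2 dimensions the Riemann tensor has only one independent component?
The number of independent components is n^2(n^2-1)/12 = 4·3/12 = 1 for n = 2 (e.g. R_{1212}).
Yes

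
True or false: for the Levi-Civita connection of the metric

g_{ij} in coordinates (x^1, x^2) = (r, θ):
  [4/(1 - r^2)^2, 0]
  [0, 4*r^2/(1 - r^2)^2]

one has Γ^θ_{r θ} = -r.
Γ^θ_{r θ} = (1/2) g^{θθ} (∂_r g_{θθ} + ∂_θ g_{θr} - ∂_θ g_{rθ}) = (1/2)((1 - r^2)^2/(4*r^2))((-8*(r^3 + r)/(r^2 - 1)^3) + (0) - (0)) = (-r^2 - 1)/(r^3 - r)
This differs from the proposed value -r.
False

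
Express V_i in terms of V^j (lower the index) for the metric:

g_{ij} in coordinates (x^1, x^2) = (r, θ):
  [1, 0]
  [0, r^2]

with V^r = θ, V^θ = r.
V_i = g_{ij} V^j:
V_r = (1)(θ) + (0)(r) = θ
V_θ = (0)(θ) + (r^2)(r) = r^3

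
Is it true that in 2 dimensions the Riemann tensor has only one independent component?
The number of independent components is n^2(n^2-1)/12 = 4·3/12 = 1 for n = 2 (e.g. R_{1212}).
Yes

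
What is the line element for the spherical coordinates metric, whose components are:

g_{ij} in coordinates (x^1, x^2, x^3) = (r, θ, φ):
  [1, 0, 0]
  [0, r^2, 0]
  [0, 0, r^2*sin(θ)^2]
ds^2 = g_{ij} dx^i dx^j; only the non-zero components contribute.
ds^2 = dr^2 + r^2 dθ^2 + r^2*sin(θ)^2 dφ^2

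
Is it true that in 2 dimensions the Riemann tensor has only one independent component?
The number of independent components is n^2(n^2-1)/12 = 4·3/12 = 1 for n = 2 (e.g. R_{1212}).
Yes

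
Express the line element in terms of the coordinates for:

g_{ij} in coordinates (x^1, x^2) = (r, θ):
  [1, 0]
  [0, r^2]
ds^2 = g_{ij} dx^i dx^j; only the non-zero components contribute.
ds^2 = dr^2 + r^2 dθ^2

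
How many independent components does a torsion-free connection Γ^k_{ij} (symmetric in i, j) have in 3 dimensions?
Γ^k_{ij} has n choices for the upper index and n(n+1)/2 independent symmetric lower index pairs.
Total = 3 × 3×4/2 = 3 × 6 = 18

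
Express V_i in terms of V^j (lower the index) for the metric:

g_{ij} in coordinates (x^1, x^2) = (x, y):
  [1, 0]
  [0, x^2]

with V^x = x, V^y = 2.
V_i = g_{ij} V^j:
V_x = (1)(x) + (0)(2) = x
V_y = (0)(x) + (x^2)(2) = 2*x^2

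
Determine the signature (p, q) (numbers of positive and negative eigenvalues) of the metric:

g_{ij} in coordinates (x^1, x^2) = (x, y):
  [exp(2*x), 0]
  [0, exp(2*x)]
The metric is diagonal, so its eigenvalues are the diagonal entries: exp(2*x), exp(2*x) (at a generic point, where coordinate-dependent entries are positive).
2 positive, 0 negative.
(2, 0) - Riemannian (positive definite)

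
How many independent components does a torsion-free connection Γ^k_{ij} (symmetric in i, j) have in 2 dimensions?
Γ^k_{ij} has n choices for the upper index and n(n+1)/2 independent symmetric lower index pairs.
Total = 2 × 2×3/2 = 2 × 3 = 6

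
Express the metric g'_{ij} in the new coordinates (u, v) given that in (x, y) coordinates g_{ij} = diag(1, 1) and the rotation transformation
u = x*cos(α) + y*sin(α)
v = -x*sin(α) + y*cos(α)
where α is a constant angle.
Invert the transformation: x = u*cos(α) - v*sin(α), y = u*sin(α) + v*cos(α)
g'_{ij} = (∂x^k/∂x'^i)(∂x^l/∂x'^j) g_{kl}; with g_{kl} = δ_{kl} this is Σ_k (∂x^k/∂x'^i)(∂x^k/∂x'^j).
Jacobian: ∂x/∂u = cos(α), ∂x/∂v = -sin(α), ∂y/∂u = sin(α), ∂y/∂v = cos(α)
g'_{uu} = (cos(α))(cos(α)) + (sin(α))(sin(α)) = 1
g'_{uv} = (cos(α))(-sin(α)) + (sin(α))(cos(α)) = 0
g'_{vv} = (-sin(α))(-sin(α)) + (cos(α))(cos(α)) = 1
g'_{ij} = diag(1, 1)
The Euclidean metric is invariant under rotations.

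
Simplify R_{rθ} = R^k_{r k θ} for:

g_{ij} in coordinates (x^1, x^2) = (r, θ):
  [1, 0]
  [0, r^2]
Non-zero Christoffel symbols (Γ^k_{ij} = Γ^k_{ji}):
Γ^r_{θ θ} = -r
Γ^θ_{r θ} = 1/r
R^r_{r r θ} = 0 (a repeated index in an antisymmetric pair)
R^θ_{r θ θ} = 0 (a repeated index in an antisymmetric pair)
R_{rθ} = R^r_{r r θ} + R^θ_{r θ θ} = (0) + (0) = 0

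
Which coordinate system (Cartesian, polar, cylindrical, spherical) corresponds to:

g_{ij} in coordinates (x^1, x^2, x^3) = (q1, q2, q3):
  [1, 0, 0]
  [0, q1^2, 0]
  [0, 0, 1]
The line element ds^2 = dq1^2 + q1^2 dq2^2 + dq3^2 is dr^2 + r^2 dθ^2 + dz^2 with q1 = r, q2 = θ, q3 = z.
cylindrical coordinates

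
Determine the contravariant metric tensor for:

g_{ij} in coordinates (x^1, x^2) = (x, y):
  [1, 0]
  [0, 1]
The metric is diagonal, so g^{ij} is diagonal with entries 1/g_{ii}: diag(1, 1).
g^{ij}:
  [1, 0]
  [0, 1]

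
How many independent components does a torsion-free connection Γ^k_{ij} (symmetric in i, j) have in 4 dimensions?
Γ^k_{ij} has n choices for the upper index and n(n+1)/2 independent symmetric lower index pairs.
Total = 4 × 4×5/2 = 4 × 10 = 40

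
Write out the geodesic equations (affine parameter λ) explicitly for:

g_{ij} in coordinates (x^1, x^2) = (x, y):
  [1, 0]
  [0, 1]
Geodesic equation: d^2x^k/dλ^2 + Γ^k_{ij} (dx^i/dλ)(dx^j/dλ) = 0.
All Christoffel symbols vanish, so the geodesics are straight lines:
d^2x/dλ^2 = 0
d^2y/dλ^2 = 0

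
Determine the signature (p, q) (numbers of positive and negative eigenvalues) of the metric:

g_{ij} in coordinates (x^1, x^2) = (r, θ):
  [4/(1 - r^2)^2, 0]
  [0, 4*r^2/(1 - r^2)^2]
The metric is diagonal, so its eigenvalues are the diagonal entries: 4/(1 - r^2)^2, 4*r^2/(1 - r^2)^2 (at a generic point, where coordinate-dependent entries are positive).
2 positive, 0 negative.
(2, 0) - Riemannian (positive definite)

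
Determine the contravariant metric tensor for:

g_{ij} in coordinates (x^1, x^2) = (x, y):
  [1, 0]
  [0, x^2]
The metric is diagonal, so g^{ij} is diagonal with entries 1/g_{ii}: diag(1, 1/(x^2)).
g^{ij}:
  [1, 0]
  [0, 1/x^2]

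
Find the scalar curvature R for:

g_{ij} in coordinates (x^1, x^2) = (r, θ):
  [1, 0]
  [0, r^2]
Non-zero Christoffel symbols (Γ^k_{ij} = Γ^k_{ji}):
Γ^r_{θ θ} = -r
Γ^θ_{r θ} = 1/r
Ricci tensor (R_{ij} = R^k_{ikj}): R_{rr} = 0, R_{rθ} = 0, R_{θθ} = 0
Inverse metric: g^{rr} = 1, g^{θθ} = 1/r^2
R = g^{ij} R_{ij} = (1)(0) + (1/r^2)(0) = 0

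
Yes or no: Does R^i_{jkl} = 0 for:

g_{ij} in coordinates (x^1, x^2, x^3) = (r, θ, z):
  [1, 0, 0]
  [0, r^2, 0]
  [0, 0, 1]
Non-zero Christoffel symbols:
Γ^r_{θ θ} = -r
Γ^θ_{r θ} = 1/r
Ricci tensor: R_{rr} = 0, R_{rθ} = 0, R_{rz} = 0, R_{θθ} = 0, R_{θz} = 0, R_{zz} = 0
All R_{ij} vanish; in 3 dimensions the Riemann tensor is fully determined by the Ricci tensor, so R^i_{jkl} = 0: the metric is flat (curvilinear coordinates on flat space).
Yes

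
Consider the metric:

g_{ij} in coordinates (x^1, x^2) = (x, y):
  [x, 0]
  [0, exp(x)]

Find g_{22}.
With x^1 = x, x^2 = y, g_{22} = g_{yy} is the row-2, column-2 entry of the matrix.
g_{22} = exp(x)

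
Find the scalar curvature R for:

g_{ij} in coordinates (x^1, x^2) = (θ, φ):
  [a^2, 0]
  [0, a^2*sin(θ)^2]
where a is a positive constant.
Non-zero Christoffel symbols (Γ^k_{ij} = Γ^k_{ji}):
Γ^θ_{φ φ} = -sin(2*θ)/2
Γ^φ_{θ φ} = 1/tan(θ)
Ricci tensor (R_{ij} = R^k_{ikj}): R_{θθ} = 1, R_{θφ} = 0, R_{φφ} = sin(θ)^2
Inverse metric: g^{θθ} = 1/a^2, g^{φφ} = 1/(a^2*sin(θ)^2)
R = g^{ij} R_{ij} = (1/a^2)(1) + (1/(a^2*sin(θ)^2))(sin(θ)^2) = 2/a^2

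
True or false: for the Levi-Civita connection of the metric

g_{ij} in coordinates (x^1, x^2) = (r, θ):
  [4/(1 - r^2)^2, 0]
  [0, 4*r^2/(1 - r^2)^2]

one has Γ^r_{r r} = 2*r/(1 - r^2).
Γ^r_{r r} = (1/2) g^{rr} (∂_r g_{rr} + ∂_r g_{rr} - ∂_r g_{rr}) = (1/2)((1 - r^2)^2/4)((16*r/(1 - r^2)^3) + (16*r/(1 - r^2)^3) - (16*r/(1 - r^2)^3)) = 2*r/(1 - r^2)
This equals the proposed value 2*r/(1 - r^2).
True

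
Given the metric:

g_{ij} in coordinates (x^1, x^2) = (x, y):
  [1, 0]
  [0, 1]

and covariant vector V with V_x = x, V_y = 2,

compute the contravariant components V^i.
Inverse metric (diagonal): g^{xx} = 1, g^{yy} = 1
V^i = g^{ij} V_j:
V^x = (1)(x) + (0)(2) = x
V^y = (0)(x) + (1)(2) = 2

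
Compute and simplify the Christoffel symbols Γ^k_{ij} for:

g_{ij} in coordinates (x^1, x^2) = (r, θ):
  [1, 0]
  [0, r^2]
Using Γ^k_{ij} = (1/2) g^{km} (∂_i g_{mj} + ∂_j g_{mi} - ∂_m g_{ij}); the metric is diagonal, so only the m = k term contributes.
Non-zero symbols (using the symmetry Γ^k_{ij} = Γ^k_{ji}):
Γ^r_{θ θ} = (1/2) g^{rr} (∂_θ g_{rθ} + ∂_θ g_{rθ} - ∂_r g_{θθ}) = (1/2)(1)((0) + (0) - (2*r)) = -r
Γ^θ_{r θ} = (1/2) g^{θθ} (∂_r g_{θθ} + ∂_θ g_{θr} - ∂_θ g_{rθ}) = (1/2)(1/r^2)((2*r) + (0) - (0)) = 1/r
All other Christoffel symbols are zero.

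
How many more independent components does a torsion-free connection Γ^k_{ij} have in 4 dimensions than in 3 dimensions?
Independent components in n dimensions: n × n(n+1)/2 = n^2(n+1)/2.
4D: 4 × 10 = 40
3D: 3 × 6 = 18
Difference = 40 - 18 = 22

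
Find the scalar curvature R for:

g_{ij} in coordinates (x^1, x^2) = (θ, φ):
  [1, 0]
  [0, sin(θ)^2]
Non-zero Christoffel symbols (Γ^k_{ij} = Γ^k_{ji}):
Γ^θ_{φ φ} = -sin(2*θ)/2
Γ^φ_{θ φ} = 1/tan(θ)
Ricci tensor (R_{ij} = R^k_{ikj}): R_{θθ} = 1, R_{θφ} = 0, R_{φφ} = sin(θ)^2
Inverse metric: g^{θθ} = 1, g^{φφ} = 1/sin(θ)^2
R = g^{ij} R_{ij} = (1)(1) + (1/sin(θ)^2)(sin(θ)^2) = 2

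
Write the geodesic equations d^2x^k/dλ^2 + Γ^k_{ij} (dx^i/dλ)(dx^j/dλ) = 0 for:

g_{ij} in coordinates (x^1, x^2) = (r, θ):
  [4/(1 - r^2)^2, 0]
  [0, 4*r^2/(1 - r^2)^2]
Geodesic equation: d^2x^k/dλ^2 + Γ^k_{ij} (dx^i/dλ)(dx^j/dλ) = 0.
Non-zero Christoffel symbols:
Γ^r_{r r} = 2*r/(1 - r^2)
Γ^r_{θ θ} = (r^3 + r)/(r^2 - 1)
Γ^θ_{r θ} = (-r^2 - 1)/(r^3 - r)
Substituting (the symmetric pair Γ^k_{ij}, Γ^k_{ji} combines into a factor 2):
d^2r/dλ^2 + (2*r/(1 - r^2)) (dr/dλ)^2 + ((r^3 + r)/(r^2 - 1)) (dθ/dλ)^2 = 0
d^2θ/dλ^2 + ((-2*r^2 - 2)/(r^3 - r)) (dr/dλ)(dθ/dλ) = 0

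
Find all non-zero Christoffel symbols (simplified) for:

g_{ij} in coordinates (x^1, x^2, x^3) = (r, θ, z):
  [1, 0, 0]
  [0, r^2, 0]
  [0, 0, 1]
Using Γ^k_{ij} = (1/2) g^{km} (∂_i g_{mj} + ∂_j g_{mi} - ∂_m g_{ij}); the metric is diagonal, so only the m = k term contributes.
Non-zero symbols (using the symmetry Γ^k_{ij} = Γ^k_{ji}):
Γ^r_{θ θ} = (1/2) g^{rr} (∂_θ g_{rθ} + ∂_θ g_{rθ} - ∂_r g_{θθ}) = (1/2)(1)((0) + (0) - (2*r)) = -r
Γ^θ_{r θ} = (1/2) g^{θθ} (∂_r g_{θθ} + ∂_θ g_{θr} - ∂_θ g_{rθ}) = (1/2)(1/r^2)((2*r) + (0) - (0)) = 1/r
All other Christoffel symbols are zero.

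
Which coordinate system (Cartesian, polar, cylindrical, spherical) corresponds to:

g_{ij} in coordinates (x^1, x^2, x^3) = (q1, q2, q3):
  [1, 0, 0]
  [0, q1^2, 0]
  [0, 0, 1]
The line element ds^2 = dq1^2 + q1^2 dq2^2 + dq3^2 is dr^2 + r^2 dθ^2 + dz^2 with q1 = r, q2 = θ, q3 = z.
cylindrical coordinates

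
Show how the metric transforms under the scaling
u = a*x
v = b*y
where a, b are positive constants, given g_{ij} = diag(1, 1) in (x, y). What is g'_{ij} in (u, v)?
Invert the transformation: x = u/a, y = v/b
g'_{ij} = (∂x^k/∂x'^i)(∂x^l/∂x'^j) g_{kl}; with g_{kl} = δ_{kl} this is Σ_k (∂x^k/∂x'^i)(∂x^k/∂x'^j).
Jacobian: ∂x/∂u = 1/a, ∂x/∂v = 0, ∂y/∂u = 0, ∂y/∂v = 1/b
g'_{uu} = (1/a)(1/a) + (0)(0) = 1/a^2
g'_{uv} = (1/a)(0) + (0)(1/b) = 0
g'_{vv} = (0)(0) + (1/b)(1/b) = 1/b^2
g'_{ij} = diag(1/a^2, 1/b^2)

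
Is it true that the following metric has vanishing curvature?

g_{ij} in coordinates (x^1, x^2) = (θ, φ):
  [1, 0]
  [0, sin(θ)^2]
Non-zero Christoffel symbols:
Γ^θ_{φ φ} = -sin(2*θ)/2
Γ^φ_{θ φ} = 1/tan(θ)
Ricci tensor: R_{θθ} = 1, R_{θφ} = 0, R_{φφ} = sin(θ)^2
The Ricci tensor is non-zero, so the Riemann tensor is non-zero: not flat.
No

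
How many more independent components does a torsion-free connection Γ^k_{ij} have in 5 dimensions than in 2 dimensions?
Independent components in n dimensions: n × n(n+1)/2 = n^2(n+1)/2.
5D: 5 × 15 = 75
2D: 2 × 3 = 6
Difference = 75 - 6 = 69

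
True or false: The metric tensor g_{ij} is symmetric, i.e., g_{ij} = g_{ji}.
By definition the metric is a symmetric bilinear form, g_{ij} = g_{ji}.
True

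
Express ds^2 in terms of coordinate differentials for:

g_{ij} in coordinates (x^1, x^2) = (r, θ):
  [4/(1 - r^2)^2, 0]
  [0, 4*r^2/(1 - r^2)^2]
ds^2 = g_{ij} dx^i dx^j; only the non-zero components contribute.
ds^2 = (4/(1 - r^2)^2) dr^2 + (4*r^2/(1 - r^2)^2) dθ^2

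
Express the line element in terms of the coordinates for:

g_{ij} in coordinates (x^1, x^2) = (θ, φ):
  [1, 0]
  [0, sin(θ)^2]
ds^2 = g_{ij} dx^i dx^j; only the non-zero components contribute.
ds^2 = dθ^2 + sin(θ)^2 dφ^2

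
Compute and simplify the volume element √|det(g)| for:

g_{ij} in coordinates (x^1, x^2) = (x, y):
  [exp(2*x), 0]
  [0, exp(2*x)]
det(g) = exp(4*x)
√|det(g)| = exp(2*x)
Volume element: dV = exp(2*x) dx dy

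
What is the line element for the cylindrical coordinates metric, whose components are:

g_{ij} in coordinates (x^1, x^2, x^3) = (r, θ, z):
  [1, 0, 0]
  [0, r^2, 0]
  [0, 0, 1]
ds^2 = g_{ij} dx^i dx^j; only the non-zero components contribute.
ds^2 = dr^2 + r^2 dθ^2 + dz^2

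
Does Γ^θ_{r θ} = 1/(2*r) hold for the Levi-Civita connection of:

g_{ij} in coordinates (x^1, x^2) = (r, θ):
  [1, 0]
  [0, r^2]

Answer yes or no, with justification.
Γ^θ_{r θ} = (1/2) g^{θθ} (∂_r g_{θθ} + ∂_θ g_{θr} - ∂_θ g_{rθ}) = (1/2)(1/r^2)((2*r) + (0) - (0)) = 1/r
This differs from the proposed value 1/(2*r).
No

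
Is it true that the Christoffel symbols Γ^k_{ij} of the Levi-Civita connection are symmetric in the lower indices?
The Levi-Civita connection is torsion-free, which is exactly Γ^k_{ij} = Γ^k_{ji}.
Yes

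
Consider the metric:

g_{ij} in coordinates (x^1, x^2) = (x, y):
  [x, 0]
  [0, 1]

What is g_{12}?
With x^1 = x, x^2 = y, g_{12} = g_{xy} is the row-1, column-2 entry of the matrix.
g_{12} = 0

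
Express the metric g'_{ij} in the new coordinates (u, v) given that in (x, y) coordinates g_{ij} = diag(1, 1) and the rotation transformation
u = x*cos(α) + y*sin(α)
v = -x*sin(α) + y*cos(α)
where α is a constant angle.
Invert the transformation: x = u*cos(α) - v*sin(α), y = u*sin(α) + v*cos(α)
g'_{ij} = (∂x^k/∂x'^i)(∂x^l/∂x'^j) g_{kl}; with g_{kl} = δ_{kl} this is Σ_k (∂x^k/∂x'^i)(∂x^k/∂x'^j).
Jacobian: ∂x/∂u = cos(α), ∂x/∂v = -sin(α), ∂y/∂u = sin(α), ∂y/∂v = cos(α)
g'_{uu} = (cos(α))(cos(α)) + (sin(α))(sin(α)) = 1
g'_{uv} = (cos(α))(-sin(α)) + (sin(α))(cos(α)) = 0
g'_{vv} = (-sin(α))(-sin(α)) + (cos(α))(cos(α)) = 1
g'_{ij} = diag(1, 1)
The Euclidean metric is invariant under rotations.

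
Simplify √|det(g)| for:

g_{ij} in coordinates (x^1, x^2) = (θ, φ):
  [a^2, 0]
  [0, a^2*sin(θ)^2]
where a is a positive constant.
det(g) = a^4*sin(θ)^2
√|det(g)| = a^2*sin(θ) (taking 0 < θ < π so that |sin(θ)| = sin(θ))
Volume element: dV = a^2*sin(θ) dθ dφ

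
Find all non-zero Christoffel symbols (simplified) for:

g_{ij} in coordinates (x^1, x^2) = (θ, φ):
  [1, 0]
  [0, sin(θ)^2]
Using Γ^k_{ij} = (1/2) g^{km} (∂_i g_{mj} + ∂_j g_{mi} - ∂_m g_{ij}); the metric is diagonal, so only the m = k term contributes.
Non-zero symbols (using the symmetry Γ^k_{ij} = Γ^k_{ji}):
Γ^θ_{φ φ} = (1/2) g^{θθ} (∂_φ g_{θφ} + ∂_φ g_{θφ} - ∂_θ g_{φφ}) = (1/2)(1)((0) + (0) - (sin(2*θ))) = -sin(2*θ)/2
Γ^φ_{θ φ} = (1/2) g^{φφ} (∂_θ g_{φφ} + ∂_φ g_{φθ} - ∂_φ g_{θφ}) = (1/2)(1/sin(θ)^2)((sin(2*θ)) + (0) - (0)) = 1/tan(θ)
All other Christoffel symbols are zero.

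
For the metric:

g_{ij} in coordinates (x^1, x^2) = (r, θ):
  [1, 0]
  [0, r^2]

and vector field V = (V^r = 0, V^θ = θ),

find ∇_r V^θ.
Non-zero Christoffel symbols:
Γ^r_{θ θ} = -r
Γ^θ_{r θ} = 1/r
∇_r V^θ = ∂_r V^θ + Γ^θ_{r j} V^j
  = (0) + (0)(0) + (1/r)(θ)
  = θ/r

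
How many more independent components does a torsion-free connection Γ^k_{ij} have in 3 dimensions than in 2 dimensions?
Independent components in n dimensions: n × n(n+1)/2 = n^2(n+1)/2.
3D: 3 × 6 = 18
2D: 2 × 3 = 6
Difference = 18 - 6 = 12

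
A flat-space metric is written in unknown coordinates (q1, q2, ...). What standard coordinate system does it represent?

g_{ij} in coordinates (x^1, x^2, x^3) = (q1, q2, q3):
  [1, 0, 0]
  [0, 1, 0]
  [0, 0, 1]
All components are constant and the metric is the identity, i.e. orthonormal rectilinear coordinates.
Cartesian (3D) coordinates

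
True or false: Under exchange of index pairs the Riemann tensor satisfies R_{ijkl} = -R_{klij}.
The pair-exchange symmetry has a plus sign: R_{ijkl} = +R_{klij}.
False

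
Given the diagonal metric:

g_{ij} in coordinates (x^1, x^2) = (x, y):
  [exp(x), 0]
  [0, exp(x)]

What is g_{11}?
With x^1 = x, x^2 = y, g_{11} = g_{xx} is the row-1, column-1 entry of the matrix.
g_{11} = exp(x)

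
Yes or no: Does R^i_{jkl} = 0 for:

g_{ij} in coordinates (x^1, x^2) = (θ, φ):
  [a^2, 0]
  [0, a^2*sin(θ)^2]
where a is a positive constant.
Non-zero Christoffel symbols:
Γ^θ_{φ φ} = -sin(2*θ)/2
Γ^φ_{θ φ} = 1/tan(θ)
Ricci tensor: R_{θθ} = 1, R_{θφ} = 0, R_{φφ} = sin(θ)^2
The Ricci tensor is non-zero, so the Riemann tensor is non-zero: not flat.
No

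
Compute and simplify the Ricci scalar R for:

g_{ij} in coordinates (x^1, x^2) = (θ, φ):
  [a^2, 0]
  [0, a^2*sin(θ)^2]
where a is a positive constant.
Non-zero Christoffel symbols (Γ^k_{ij} = Γ^k_{ji}):
Γ^θ_{φ φ} = -sin(2*θ)/2
Γ^φ_{θ φ} = 1/tan(θ)
Ricci tensor (R_{ij} = R^k_{ikj}): R_{θθ} = 1, R_{θφ} = 0, R_{φφ} = sin(θ)^2
Inverse metric: g^{θθ} = 1/a^2, g^{φφ} = 1/(a^2*sin(θ)^2)
R = g^{ij} R_{ij} = (1/a^2)(1) + (1/(a^2*sin(θ)^2))(sin(θ)^2) = 2/a^2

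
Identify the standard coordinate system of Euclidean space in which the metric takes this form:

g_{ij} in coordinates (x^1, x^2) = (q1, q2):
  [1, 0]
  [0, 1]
All components are constant and the metric is the identity, i.e. orthonormal rectilinear coordinates.
Cartesian (2D) coordinates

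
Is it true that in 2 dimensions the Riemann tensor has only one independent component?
The number of independent components is n^2(n^2-1)/12 = 4·3/12 = 1 for n = 2 (e.g. R_{1212}).
Yes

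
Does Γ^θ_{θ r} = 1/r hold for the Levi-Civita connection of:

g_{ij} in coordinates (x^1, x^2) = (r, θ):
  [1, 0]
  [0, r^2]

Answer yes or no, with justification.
Γ^θ_{θ r} = (1/2) g^{θθ} (∂_θ g_{θr} + ∂_r g_{θθ} - ∂_θ g_{θr}) = (1/2)(1/r^2)((0) + (2*r) - (0)) = 1/r
This equals the proposed value 1/r.
Yes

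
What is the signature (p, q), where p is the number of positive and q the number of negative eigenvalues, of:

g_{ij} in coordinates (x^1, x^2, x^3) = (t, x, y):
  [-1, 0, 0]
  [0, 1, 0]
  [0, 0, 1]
The metric is diagonal, so its eigenvalues are the diagonal entries: -1, 1, 1 (at a generic point, where coordinate-dependent entries are positive).
2 positive, 1 negative.
(2, 1) - Lorentzian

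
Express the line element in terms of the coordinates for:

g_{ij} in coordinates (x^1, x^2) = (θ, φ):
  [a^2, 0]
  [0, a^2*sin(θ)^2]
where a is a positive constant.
ds^2 = g_{ij} dx^i dx^j; only the non-zero components contribute.
ds^2 = a^2 dθ^2 + a^2*sin(θ)^2 dφ^2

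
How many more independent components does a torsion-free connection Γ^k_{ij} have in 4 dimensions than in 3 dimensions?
Independent components in n dimensions: n × n(n+1)/2 = n^2(n+1)/2.
4D: 4 × 10 = 40
3D: 3 × 6 = 18
Difference = 40 - 18 = 22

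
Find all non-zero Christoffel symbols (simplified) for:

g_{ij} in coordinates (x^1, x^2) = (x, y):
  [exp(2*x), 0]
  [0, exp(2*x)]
Using Γ^k_{ij} = (1/2) g^{km} (∂_i g_{mj} + ∂_j g_{mi} - ∂_m g_{ij}); the metric is diagonal, so only the m = k term contributes.
Non-zero symbols (using the symmetry Γ^k_{ij} = Γ^k_{ji}):
Γ^x_{x x} = (1/2) g^{xx} (∂_x g_{xx} + ∂_x g_{xx} - ∂_x g_{xx}) = (1/2)(exp(-2*x))((2*exp(2*x)) + (2*exp(2*x)) - (2*exp(2*x))) = 1
Γ^x_{y y} = (1/2) g^{xx} (∂_y g_{xy} + ∂_y g_{xy} - ∂_x g_{yy}) = (1/2)(exp(-2*x))((0) + (0) - (2*exp(2*x))) = -1
Γ^y_{x y} = (1/2) g^{yy} (∂_x g_{yy} + ∂_y g_{yx} - ∂_y g_{xy}) = (1/2)(exp(-2*x))((2*exp(2*x)) + (0) - (0)) = 1
All other Christoffel symbols are zero.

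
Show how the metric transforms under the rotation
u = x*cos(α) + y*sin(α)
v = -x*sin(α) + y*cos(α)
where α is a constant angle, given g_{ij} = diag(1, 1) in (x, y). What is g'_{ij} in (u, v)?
Invert the transformation: x = u*cos(α) - v*sin(α), y = u*sin(α) + v*cos(α)
g'_{ij} = (∂x^k/∂x'^i)(∂x^l/∂x'^j) g_{kl}; with g_{kl} = δ_{kl} this is Σ_k (∂x^k/∂x'^i)(∂x^k/∂x'^j).
Jacobian: ∂x/∂u = cos(α), ∂x/∂v = -sin(α), ∂y/∂u = sin(α), ∂y/∂v = cos(α)
g'_{uu} = (cos(α))(cos(α)) + (sin(α))(sin(α)) = 1
g'_{uv} = (cos(α))(-sin(α)) + (sin(α))(cos(α)) = 0
g'_{vv} = (-sin(α))(-sin(α)) + (cos(α))(cos(α)) = 1
g'_{ij} = diag(1, 1)
The Euclidean metric is invariant under rotations.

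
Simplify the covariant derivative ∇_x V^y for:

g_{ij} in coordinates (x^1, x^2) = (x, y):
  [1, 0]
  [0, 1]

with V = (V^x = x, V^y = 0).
All Christoffel symbols are zero.
∇_x V^y = ∂_x V^y + Γ^y_{x j} V^j
  = (0) + (0)(x) + (0)(0)
  = 0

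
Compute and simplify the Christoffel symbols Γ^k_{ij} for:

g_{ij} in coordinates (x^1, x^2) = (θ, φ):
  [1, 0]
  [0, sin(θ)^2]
Using Γ^k_{ij} = (1/2) g^{km} (∂_i g_{mj} + ∂_j g_{mi} - ∂_m g_{ij}); the metric is diagonal, so only the m = k term contributes.
Non-zero symbols (using the symmetry Γ^k_{ij} = Γ^k_{ji}):
Γ^θ_{φ φ} = (1/2) g^{θθ} (∂_φ g_{θφ} + ∂_φ g_{θφ} - ∂_θ g_{φφ}) = (1/2)(1)((0) + (0) - (sin(2*θ))) = -sin(2*θ)/2
Γ^φ_{θ φ} = (1/2) g^{φφ} (∂_θ g_{φφ} + ∂_φ g_{φθ} - ∂_φ g_{θφ}) = (1/2)(1/sin(θ)^2)((sin(2*θ)) + (0) - (0)) = 1/tan(θ)
All other Christoffel symbols are zero.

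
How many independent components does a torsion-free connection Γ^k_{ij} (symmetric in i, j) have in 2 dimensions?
Γ^k_{ij} has n choices for the upper index and n(n+1)/2 independent symmetric lower index pairs.
Total = 2 × 2×3/2 = 2 × 3 = 6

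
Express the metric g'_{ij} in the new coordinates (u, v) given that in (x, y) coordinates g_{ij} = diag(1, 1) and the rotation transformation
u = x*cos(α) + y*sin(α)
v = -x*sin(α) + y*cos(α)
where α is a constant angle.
Invert the transformation: x = u*cos(α) - v*sin(α), y = u*sin(α) + v*cos(α)
g'_{ij} = (∂x^k/∂x'^i)(∂x^l/∂x'^j) g_{kl}; with g_{kl} = δ_{kl} this is Σ_k (∂x^k/∂x'^i)(∂x^k/∂x'^j).
Jacobian: ∂x/∂u = cos(α), ∂x/∂v = -sin(α), ∂y/∂u = sin(α), ∂y/∂v = cos(α)
g'_{uu} = (cos(α))(cos(α)) + (sin(α))(sin(α)) = 1
g'_{uv} = (cos(α))(-sin(α)) + (sin(α))(cos(α)) = 0
g'_{vv} = (-sin(α))(-sin(α)) + (cos(α))(cos(α)) = 1
g'_{ij} = diag(1, 1)
The Euclidean metric is invariant under rotations.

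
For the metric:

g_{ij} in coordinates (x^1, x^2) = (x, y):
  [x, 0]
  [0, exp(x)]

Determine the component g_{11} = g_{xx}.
With x^1 = x, x^2 = y, g_{11} = g_{xx} is the row-1, column-1 entry of the matrix.
g_{11} = x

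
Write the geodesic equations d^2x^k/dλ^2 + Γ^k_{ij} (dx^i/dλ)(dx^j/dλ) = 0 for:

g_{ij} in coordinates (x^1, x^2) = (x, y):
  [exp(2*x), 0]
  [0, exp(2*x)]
Geodesic equation: d^2x^k/dλ^2 + Γ^k_{ij} (dx^i/dλ)(dx^j/dλ) = 0.
Non-zero Christoffel symbols:
Γ^x_{x x} = 1
Γ^x_{y y} = -1
Γ^y_{x y} = 1
Substituting (the symmetric pair Γ^k_{ij}, Γ^k_{ji} combines into a factor 2):
d^2x/dλ^2 + (dx/dλ)^2 - (dy/dλ)^2 = 0
d^2y/dλ^2 + 2 (dx/dλ)(dy/dλ) = 0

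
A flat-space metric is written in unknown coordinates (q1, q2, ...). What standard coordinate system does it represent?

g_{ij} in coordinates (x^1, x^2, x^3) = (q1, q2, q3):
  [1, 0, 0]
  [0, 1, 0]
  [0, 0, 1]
All components are constant and the metric is the identity, i.e. orthonormal rectilinear coordinates.
Cartesian (3D) coordinates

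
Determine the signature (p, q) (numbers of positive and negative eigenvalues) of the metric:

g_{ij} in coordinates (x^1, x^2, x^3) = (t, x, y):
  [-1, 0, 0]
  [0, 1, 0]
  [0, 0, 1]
The metric is diagonal, so its eigenvalues are the diagonal entries: -1, 1, 1 (at a generic point, where coordinate-dependent entries are positive).
2 positive, 1 negative.
(2, 1) - Lorentzian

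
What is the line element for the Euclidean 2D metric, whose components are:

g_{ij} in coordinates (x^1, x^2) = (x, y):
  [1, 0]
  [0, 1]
ds^2 = g_{ij} dx^i dx^j; only the non-zero components contribute.
ds^2 = dx^2 + dy^2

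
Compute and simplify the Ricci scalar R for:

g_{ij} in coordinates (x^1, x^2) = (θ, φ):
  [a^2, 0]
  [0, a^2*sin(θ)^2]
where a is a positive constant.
Non-zero Christoffel symbols (Γ^k_{ij} = Γ^k_{ji}):
Γ^θ_{φ φ} = -sin(2*θ)/2
Γ^φ_{θ φ} = 1/tan(θ)
Ricci tensor (R_{ij} = R^k_{ikj}): R_{θθ} = 1, R_{θφ} = 0, R_{φφ} = sin(θ)^2
Inverse metric: g^{θθ} = 1/a^2, g^{φφ} = 1/(a^2*sin(θ)^2)
R = g^{ij} R_{ij} = (1/a^2)(1) + (1/(a^2*sin(θ)^2))(sin(θ)^2) = 2/a^2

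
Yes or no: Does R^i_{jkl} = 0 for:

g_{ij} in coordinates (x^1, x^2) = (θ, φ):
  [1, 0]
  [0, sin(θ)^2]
Non-zero Christoffel symbols:
Γ^θ_{φ φ} = -sin(2*θ)/2
Γ^φ_{θ φ} = 1/tan(θ)
Ricci tensor: R_{θθ} = 1, R_{θφ} = 0, R_{φφ} = sin(θ)^2
The Ricci tensor is non-zero, so the Riemann tensor is non-zero: not flat.
No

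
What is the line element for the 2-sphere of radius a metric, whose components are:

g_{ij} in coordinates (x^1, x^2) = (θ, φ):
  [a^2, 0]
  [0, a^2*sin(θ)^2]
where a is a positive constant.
ds^2 = g_{ij} dx^i dx^j; only the non-zero components contribute.
ds^2 = a^2 dθ^2 + a^2*sin(θ)^2 dφ^2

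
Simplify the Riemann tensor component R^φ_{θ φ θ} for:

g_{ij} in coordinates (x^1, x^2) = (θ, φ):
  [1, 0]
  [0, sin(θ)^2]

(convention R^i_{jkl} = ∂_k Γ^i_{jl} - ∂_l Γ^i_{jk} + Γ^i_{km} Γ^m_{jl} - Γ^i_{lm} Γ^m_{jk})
Non-zero Christoffel symbols (Γ^k_{ij} = Γ^k_{ji}):
Γ^θ_{φ φ} = -sin(2*θ)/2
Γ^φ_{θ φ} = 1/tan(θ)
R^φ_{θ φ θ} = ∂_φ Γ^φ_{θ θ} - ∂_θ Γ^φ_{θ φ} + Γ^φ_{φ m} Γ^m_{θ θ} - Γ^φ_{θ m} Γ^m_{θ φ}
  = (0) - (-1/sin(θ)^2) + (0) - (1/tan(θ)^2) = 1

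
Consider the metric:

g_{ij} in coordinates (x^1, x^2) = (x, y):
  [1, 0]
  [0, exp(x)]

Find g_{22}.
With x^1 = x, x^2 = y, g_{22} = g_{yy} is the row-2, column-2 entry of the matrix.
g_{22} = exp(x)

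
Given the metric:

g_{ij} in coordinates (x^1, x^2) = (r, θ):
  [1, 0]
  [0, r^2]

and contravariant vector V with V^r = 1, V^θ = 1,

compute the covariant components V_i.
V_i = g_{ij} V^j:
V_r = (1)(1) + (0)(1) = 1
V_θ = (0)(1) + (r^2)(1) = r^2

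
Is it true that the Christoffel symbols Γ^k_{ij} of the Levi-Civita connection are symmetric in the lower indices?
The Levi-Civita connection is torsion-free, which is exactly Γ^k_{ij} = Γ^k_{ji}.
Yes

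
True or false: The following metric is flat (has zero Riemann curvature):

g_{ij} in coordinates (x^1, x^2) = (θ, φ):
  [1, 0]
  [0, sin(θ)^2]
Non-zero Christoffel symbols:
Γ^θ_{φ φ} = -sin(2*θ)/2
Γ^φ_{θ φ} = 1/tan(θ)
Ricci tensor: R_{θθ} = 1, R_{θφ} = 0, R_{φφ} = sin(θ)^2
The Ricci tensor is non-zero, so the Riemann tensor is non-zero: not flat.
False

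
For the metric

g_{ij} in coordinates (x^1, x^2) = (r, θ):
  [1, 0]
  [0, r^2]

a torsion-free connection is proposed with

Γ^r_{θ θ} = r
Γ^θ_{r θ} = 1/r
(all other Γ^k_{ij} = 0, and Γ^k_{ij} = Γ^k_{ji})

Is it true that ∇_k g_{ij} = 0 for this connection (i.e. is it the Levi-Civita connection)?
Using ∇_k g_{ij} = ∂_k g_{ij} - Γ^m_{ki} g_{mj} - Γ^m_{kj} g_{im}:
∇_θ g_{rθ} = (0) - (r) - (r) = -2*r ≠ 0
So the connection is not metric compatible (it is not the Levi-Civita connection).
No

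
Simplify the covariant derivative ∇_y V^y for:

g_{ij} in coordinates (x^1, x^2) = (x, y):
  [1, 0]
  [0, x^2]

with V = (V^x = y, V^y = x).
Non-zero Christoffel symbols:
Γ^x_{y y} = -x
Γ^y_{x y} = 1/x
∇_y V^y = ∂_y V^y + Γ^y_{y j} V^j
  = (0) + (1/x)(y) + (0)(x)
  = y/x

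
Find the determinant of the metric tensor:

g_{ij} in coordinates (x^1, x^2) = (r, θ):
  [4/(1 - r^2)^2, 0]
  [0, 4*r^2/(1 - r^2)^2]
For a 2×2 metric: det(g) = g_{11}·g_{22} - g_{12}·g_{21}
= (4/(1 - r^2)^2)·(4*r^2/(1 - r^2)^2) - (0)·(0)
= 16*r^2/(1 - r^2)^4 - 0
det(g) = 16*r^2/(1 - r^2)^4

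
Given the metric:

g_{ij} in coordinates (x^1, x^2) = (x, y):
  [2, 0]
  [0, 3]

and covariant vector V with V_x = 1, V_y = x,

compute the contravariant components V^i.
Inverse metric (diagonal): g^{xx} = 1/2, g^{yy} = 1/3
V^i = g^{ij} V_j:
V^x = (1/2)(1) + (0)(x) = 1/2
V^y = (0)(1) + (1/3)(x) = x/3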